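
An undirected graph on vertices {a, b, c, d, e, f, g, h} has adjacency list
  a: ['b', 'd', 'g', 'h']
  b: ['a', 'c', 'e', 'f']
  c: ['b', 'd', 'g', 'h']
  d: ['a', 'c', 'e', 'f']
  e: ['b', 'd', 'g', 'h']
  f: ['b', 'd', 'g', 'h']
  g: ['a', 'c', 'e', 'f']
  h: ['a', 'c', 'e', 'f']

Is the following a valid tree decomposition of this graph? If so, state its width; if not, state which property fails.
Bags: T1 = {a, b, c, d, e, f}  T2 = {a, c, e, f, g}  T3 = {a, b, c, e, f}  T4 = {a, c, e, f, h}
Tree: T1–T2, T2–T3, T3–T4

No — bags containing vertex b are not connected in the tree.

A tree decomposition must satisfy three properties: every vertex lies in some bag; for every edge, both endpoints lie together in some bag; and for every vertex, the bags containing it form a connected subtree. Here bags containing vertex b are not connected in the tree, so the decomposition is invalid.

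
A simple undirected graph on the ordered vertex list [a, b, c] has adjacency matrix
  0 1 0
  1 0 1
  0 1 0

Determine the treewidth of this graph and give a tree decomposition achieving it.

Every bag has size at most 2, so the width is 2 − 1 = 1 and tw(G) ≤ 1. G has an edge, so its treewidth is at least 1. The upper and lower bounds meet at 1, so that is the treewidth.

Treewidth 1.
One such decomposition:
Bags: B1 = {b, c}  B2 = {a, b}
Tree: B1–B2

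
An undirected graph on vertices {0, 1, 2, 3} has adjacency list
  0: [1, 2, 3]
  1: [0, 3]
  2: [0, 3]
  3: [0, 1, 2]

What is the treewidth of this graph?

2

A width-2 tree decomposition is:
Bags: B1 = {0, 1, 3}  B2 = {0, 2, 3}
Tree: B1–B2
Every bag has size at most 3, so the width is 3 − 1 = 2 and tw(G) ≤ 2. Conversely, {0, 1, 3} is a clique of size 3, and the vertices of any clique must share a bag in every tree decomposition; so some bag has ≥ 3 vertices and tw(G) ≥ 2. Hence tw(G) = 2 exactly.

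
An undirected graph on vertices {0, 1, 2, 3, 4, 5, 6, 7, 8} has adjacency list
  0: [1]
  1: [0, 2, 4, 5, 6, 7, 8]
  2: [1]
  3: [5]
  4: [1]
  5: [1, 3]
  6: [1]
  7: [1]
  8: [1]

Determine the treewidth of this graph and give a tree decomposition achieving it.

Every bag has size at most 2, so the width is 2 − 1 = 1 and tw(G) ≤ 1. Any graph with an edge has treewidth ≥ 1, and G has the edge 2–1. Therefore the treewidth is 1.

Treewidth 1.
One optimal decomposition is:
Bags: B1 = {1, 2}  B2 = {1, 5}  B3 = {0, 1}  B4 = {1, 7}  B5 = {1, 8}  B6 = {3, 5}  B7 = {1, 4}  B8 = {1, 6}
Tree: B1–B2, B1–B3, B3–B4, B3–B5, B2–B6, B3–B7, B3–B8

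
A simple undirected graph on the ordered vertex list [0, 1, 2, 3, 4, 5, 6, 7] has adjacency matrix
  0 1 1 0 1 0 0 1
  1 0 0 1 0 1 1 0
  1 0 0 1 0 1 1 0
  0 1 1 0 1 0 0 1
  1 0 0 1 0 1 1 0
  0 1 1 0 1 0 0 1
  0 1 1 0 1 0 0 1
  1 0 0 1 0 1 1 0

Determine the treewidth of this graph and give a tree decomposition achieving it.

Treewidth 4.
One such decomposition:
Bags: B1 = {0, 3, 4, 5, 6}  B2 = {0, 1, 3, 5, 6}  B3 = {0, 2, 3, 5, 6}  B4 = {0, 3, 5, 6, 7}
Tree: B1–B2, B2–B3, B3–B4

Each bag holds 5 vertices, so the decomposition has width 4, which upper-bounds the treewidth. For the lower bound: the 5 vertex sets {3,4}, {1,5}, {0,2}, {6}, {7} are disjoint, each induces a connected subgraph, and every pair is joined by at least one edge of G. Contracting each set to a single vertex therefore yields K_{5} as a minor, and since treewidth is minor-monotone, tw(G) ≥ tw(K_{5}) = 4. Combining the bounds, tw(G) = 4.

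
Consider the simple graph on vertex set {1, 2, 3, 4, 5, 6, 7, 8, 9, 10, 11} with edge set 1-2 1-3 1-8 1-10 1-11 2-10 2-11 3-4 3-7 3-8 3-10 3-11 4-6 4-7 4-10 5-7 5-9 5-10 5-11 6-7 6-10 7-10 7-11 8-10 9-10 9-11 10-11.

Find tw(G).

A width-3 tree decomposition is:
Bags: B1 = {5, 7, 10, 11}  B2 = {5, 9, 10, 11}  B3 = {3, 7, 10, 11}  B4 = {1, 3, 10, 11}  B5 = {1, 3, 8, 10}  B6 = {1, 2, 10, 11}  B7 = {3, 4, 7, 10}  B8 = {4, 6, 7, 10}
Tree: B1–B2, B1–B3, B3–B4, B4–B5, B4–B6, B3–B7, B7–B8
Every bag has size at most 4, so the width is 4 − 1 = 3 and tw(G) ≤ 3. For the lower bound, the 4 vertices {1, 3, 8, 10} are pairwise adjacent, and any tree decomposition puts a clique entirely inside one bag — forcing width ≥ 3. The upper and lower bounds meet at 3, so that is the treewidth.

3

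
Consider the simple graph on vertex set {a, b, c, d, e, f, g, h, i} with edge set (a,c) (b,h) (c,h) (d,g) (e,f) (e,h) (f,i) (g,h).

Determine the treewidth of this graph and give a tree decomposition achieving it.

The largest bag has 2 vertices, giving width 1; this decomposition certifies tw(G) ≤ 1. G has an edge, so its treewidth is at least 1. The upper and lower bounds meet at 1, so that is the treewidth.

Treewidth 1.
Bags: B1 = {c, h}  B2 = {g, h}  B3 = {e, h}  B4 = {e, f}  B5 = {d, g}  B6 = {f, i}  B7 = {a, c}  B8 = {b, h}
Tree: B1–B2, B2–B3, B3–B4, B2–B5, B4–B6, B1–B7, B1–B8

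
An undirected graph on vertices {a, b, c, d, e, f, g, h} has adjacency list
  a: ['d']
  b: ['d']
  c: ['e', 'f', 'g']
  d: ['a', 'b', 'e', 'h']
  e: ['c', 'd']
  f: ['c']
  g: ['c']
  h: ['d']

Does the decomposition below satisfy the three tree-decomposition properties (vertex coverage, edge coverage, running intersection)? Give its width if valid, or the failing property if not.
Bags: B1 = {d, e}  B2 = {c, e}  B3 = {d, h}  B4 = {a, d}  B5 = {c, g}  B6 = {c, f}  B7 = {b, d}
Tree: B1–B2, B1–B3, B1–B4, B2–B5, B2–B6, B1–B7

Vertex coverage: the bags together contain {a, b, c, d, e, f, g, h}, the full vertex set. Edge coverage: each edge of G has both endpoints in at least one bag. Running intersection: for every vertex, the bags containing it form a connected subtree. All three properties hold, so this is a valid tree decomposition of width max|bag| − 1 = 1, and hence tw(G) ≤ 1.

Yes; width 1.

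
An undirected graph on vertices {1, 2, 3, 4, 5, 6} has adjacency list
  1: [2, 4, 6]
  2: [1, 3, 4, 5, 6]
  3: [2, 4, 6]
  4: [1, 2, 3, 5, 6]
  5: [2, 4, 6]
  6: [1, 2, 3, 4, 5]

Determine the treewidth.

3

A width-3 tree decomposition is:
Bags: B1 = {2, 4, 5, 6}  B2 = {1, 2, 4, 6}  B3 = {2, 3, 4, 6}
Tree: B1–B2, B2–B3
Every bag has size at most 4, so the width is 4 − 1 = 3 and tw(G) ≤ 3. For the lower bound, the 4 vertices {1, 2, 4, 6} are pairwise adjacent, and any tree decomposition puts a clique entirely inside one bag — forcing width ≥ 3. Combining the bounds, tw(G) = 3.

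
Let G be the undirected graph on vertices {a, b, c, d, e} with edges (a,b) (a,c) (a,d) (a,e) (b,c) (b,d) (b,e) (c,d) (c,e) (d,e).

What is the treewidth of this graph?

A width-4 tree decomposition is:
Bags: B1 = {a, b, c, d, e}
Tree: (single bag)
With just one bag of size 5, the width is 5 − 1 = 4, so tw(G) ≤ 4. Conversely, {a, b, c, d, e} is a clique of size 5, and the vertices of any clique must share a bag in every tree decomposition; so some bag has ≥ 5 vertices and tw(G) ≥ 4. Therefore the treewidth is 4.

4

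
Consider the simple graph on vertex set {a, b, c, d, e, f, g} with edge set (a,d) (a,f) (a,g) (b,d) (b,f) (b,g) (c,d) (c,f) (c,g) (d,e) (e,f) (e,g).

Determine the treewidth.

3

A width-3 tree decomposition is:
Bags: B1 = {c, d, f, g}  B2 = {b, d, f, g}  B3 = {a, d, f, g}  B4 = {d, e, f, g}
Tree: B1–B2, B2–B3, B3–B4
Each bag holds 4 vertices, so the decomposition has width 3, which upper-bounds the treewidth. For the lower bound: the 4 vertex sets {c,f}, {b,d}, {g}, {a} are disjoint, each induces a connected subgraph, and every pair is joined by at least one edge of G. Contracting each set to a single vertex therefore yields K_{4} as a minor, and since treewidth is minor-monotone, tw(G) ≥ tw(K_{4}) = 3. The upper and lower bounds meet at 3, so that is the treewidth.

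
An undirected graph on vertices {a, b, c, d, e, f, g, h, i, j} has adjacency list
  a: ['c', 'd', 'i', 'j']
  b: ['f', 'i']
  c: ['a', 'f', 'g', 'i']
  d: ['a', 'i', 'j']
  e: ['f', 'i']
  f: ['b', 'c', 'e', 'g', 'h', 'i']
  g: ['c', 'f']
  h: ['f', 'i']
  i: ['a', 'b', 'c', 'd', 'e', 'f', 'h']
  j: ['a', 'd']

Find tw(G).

2

A width-2 tree decomposition is:
Bags: B1 = {f, h, i}  B2 = {e, f, i}  B3 = {c, f, i}  B4 = {a, c, i}  B5 = {b, f, i}  B6 = {a, d, i}  B7 = {c, f, g}  B8 = {a, d, j}
Tree: B1–B2, B1–B3, B3–B4, B2–B5, B4–B6, B3–B7, B6–B8
The largest bag has 3 vertices, giving width 2; this decomposition certifies tw(G) ≤ 2. For the lower bound, the 3 vertices {c, f, g} are pairwise adjacent, and any tree decomposition puts a clique entirely inside one bag — forcing width ≥ 2. Therefore the treewidth is 2.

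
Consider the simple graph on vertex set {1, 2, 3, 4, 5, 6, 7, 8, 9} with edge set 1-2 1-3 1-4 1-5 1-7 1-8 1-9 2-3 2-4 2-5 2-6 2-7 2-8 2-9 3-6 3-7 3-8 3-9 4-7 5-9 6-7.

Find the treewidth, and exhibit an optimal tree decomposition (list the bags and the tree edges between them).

Each bag holds 4 vertices, so the decomposition has width 3, which upper-bounds the treewidth. For the lower bound, the 4 vertices {1, 2, 3, 8} are pairwise adjacent, and any tree decomposition puts a clique entirely inside one bag — forcing width ≥ 3. The upper and lower bounds meet at 3, so that is the treewidth.

Treewidth 3.
One optimal decomposition is:
Bags: B1 = {1, 2, 3, 7}  B2 = {1, 2, 3, 9}  B3 = {1, 2, 5, 9}  B4 = {1, 2, 4, 7}  B5 = {1, 2, 3, 8}  B6 = {2, 3, 6, 7}
Tree: B1–B2, B2–B3, B1–B4, B1–B5, B1–B6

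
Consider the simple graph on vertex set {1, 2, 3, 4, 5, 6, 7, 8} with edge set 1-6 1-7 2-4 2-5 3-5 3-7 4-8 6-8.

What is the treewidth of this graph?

2

A width-2 tree decomposition is:
Bags: B1 = {3, 5, 7}  B2 = {1, 5, 7}  B3 = {1, 5, 6}  B4 = {5, 6, 8}  B5 = {4, 5, 8}  B6 = {2, 4, 5}
Tree: B1–B2, B2–B3, B3–B4, B4–B5, B5–B6
The largest bag has 3 vertices, giving width 2; this decomposition certifies tw(G) ≤ 2. The edges 5–3–7–1–6–8–4–2–5 form a cycle, so G is not a tree and its treewidth is at least 2. Therefore the treewidth is 2.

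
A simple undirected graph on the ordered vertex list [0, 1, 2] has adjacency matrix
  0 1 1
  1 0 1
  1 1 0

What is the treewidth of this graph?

A width-2 tree decomposition is:
Bags: B1 = {0, 1, 2}
Tree: (single bag)
A single bag containing all 3 vertices is trivially a valid decomposition of width 2. Conversely, {0, 1, 2} is a clique of size 3, and the vertices of any clique must share a bag in every tree decomposition; so some bag has ≥ 3 vertices and tw(G) ≥ 2. Hence tw(G) = 2 exactly.

2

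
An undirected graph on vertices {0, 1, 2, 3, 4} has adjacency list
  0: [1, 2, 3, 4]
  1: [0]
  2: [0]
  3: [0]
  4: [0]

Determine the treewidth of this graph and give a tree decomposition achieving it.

Each bag holds 2 vertices, so the decomposition has width 1, which upper-bounds the treewidth. G has an edge, so its treewidth is at least 1. Hence tw(G) = 1 exactly.

Treewidth 1.
Bags: B1 = {0, 4}  B2 = {0, 1}  B3 = {0, 2}  B4 = {0, 3}
Tree: B1–B2, B1–B3, B1–B4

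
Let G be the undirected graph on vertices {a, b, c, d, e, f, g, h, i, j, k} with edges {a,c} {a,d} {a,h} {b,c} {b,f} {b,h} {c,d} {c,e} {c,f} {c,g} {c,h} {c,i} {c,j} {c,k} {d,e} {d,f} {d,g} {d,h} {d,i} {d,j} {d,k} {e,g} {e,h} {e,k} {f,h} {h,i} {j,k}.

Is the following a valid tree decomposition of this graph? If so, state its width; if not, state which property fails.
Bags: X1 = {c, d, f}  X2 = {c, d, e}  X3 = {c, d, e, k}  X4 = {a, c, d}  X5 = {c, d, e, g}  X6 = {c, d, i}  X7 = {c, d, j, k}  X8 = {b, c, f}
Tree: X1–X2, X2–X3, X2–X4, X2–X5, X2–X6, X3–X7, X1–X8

No — vertex h appears in no bag.

A tree decomposition must satisfy three properties: every vertex lies in some bag; for every edge, both endpoints lie together in some bag; and for every vertex, the bags containing it form a connected subtree. Here vertex h appears in no bag, so the decomposition is invalid.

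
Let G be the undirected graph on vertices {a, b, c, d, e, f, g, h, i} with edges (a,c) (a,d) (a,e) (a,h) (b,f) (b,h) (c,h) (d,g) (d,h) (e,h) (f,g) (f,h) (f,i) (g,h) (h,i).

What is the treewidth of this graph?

2

A width-2 tree decomposition is:
Bags: B1 = {d, g, h}  B2 = {f, g, h}  B3 = {a, d, h}  B4 = {a, e, h}  B5 = {f, h, i}  B6 = {b, f, h}  B7 = {a, c, h}
Tree: B1–B2, B1–B3, B3–B4, B2–B5, B2–B6, B3–B7
The largest bag has 3 vertices, giving width 2; this decomposition certifies tw(G) ≤ 2. For the lower bound, the 3 vertices {d, g, h} are pairwise adjacent, and any tree decomposition puts a clique entirely inside one bag — forcing width ≥ 2. The upper and lower bounds meet at 2, so that is the treewidth.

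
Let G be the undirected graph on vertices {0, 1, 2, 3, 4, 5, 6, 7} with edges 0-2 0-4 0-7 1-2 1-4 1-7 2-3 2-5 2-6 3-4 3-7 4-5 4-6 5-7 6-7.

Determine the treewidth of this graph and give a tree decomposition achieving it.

Treewidth 3.
One such decomposition:
Bags: B1 = {0, 2, 4, 7}  B2 = {2, 3, 4, 7}  B3 = {2, 4, 6, 7}  B4 = {1, 2, 4, 7}  B5 = {2, 4, 5, 7}
Tree: B1–B2, B2–B3, B3–B4, B4–B5

Every bag has size at most 4, so the width is 4 − 1 = 3 and tw(G) ≤ 3. For the lower bound: the 4 vertex sets {0,4}, {3,7}, {2}, {6} are disjoint, each induces a connected subgraph, and every pair is joined by at least one edge of G. Contracting each set to a single vertex therefore yields K_{4} as a minor, and since treewidth is minor-monotone, tw(G) ≥ tw(K_{4}) = 3. Hence tw(G) = 3 exactly.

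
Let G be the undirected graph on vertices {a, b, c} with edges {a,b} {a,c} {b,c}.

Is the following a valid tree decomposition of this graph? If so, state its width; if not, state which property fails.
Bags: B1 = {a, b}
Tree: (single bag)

No — vertex c appears in no bag.

A tree decomposition must satisfy three properties: every vertex lies in some bag; for every edge, both endpoints lie together in some bag; and for every vertex, the bags containing it form a connected subtree. Here vertex c appears in no bag, so the decomposition is invalid.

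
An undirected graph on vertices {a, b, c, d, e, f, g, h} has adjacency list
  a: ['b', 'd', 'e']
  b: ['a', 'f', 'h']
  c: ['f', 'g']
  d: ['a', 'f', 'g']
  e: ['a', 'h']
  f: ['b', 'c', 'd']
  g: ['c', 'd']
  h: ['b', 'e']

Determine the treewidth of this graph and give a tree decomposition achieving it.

Each bag holds 3 vertices, so the decomposition has width 2, which upper-bounds the treewidth. Since c–g–d–f–c is a cycle in G, G is not acyclic. Forests are exactly the graphs of treewidth ≤ 1, so tw(G) ≥ 2. Therefore the treewidth is 2.

Treewidth 2.
One optimal decomposition is:
Bags: B1 = {c, f, g}  B2 = {d, f, g}  B3 = {b, d, f}  B4 = {a, b, d}  B5 = {a, b, h}  B6 = {a, e, h}
Tree: B1–B2, B2–B3, B3–B4, B4–B5, B5–B6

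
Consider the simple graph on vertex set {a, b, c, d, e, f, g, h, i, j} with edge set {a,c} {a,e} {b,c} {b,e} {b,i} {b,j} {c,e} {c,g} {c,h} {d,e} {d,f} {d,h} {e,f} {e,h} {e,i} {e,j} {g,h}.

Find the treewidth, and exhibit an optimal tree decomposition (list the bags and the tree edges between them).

Treewidth 2.
One optimal decomposition is:
Bags: B1 = {b, c, e}  B2 = {c, e, h}  B3 = {c, g, h}  B4 = {b, e, i}  B5 = {d, e, h}  B6 = {b, e, j}  B7 = {d, e, f}  B8 = {a, c, e}
Tree: B1–B2, B2–B3, B1–B4, B2–B5, B4–B6, B5–B7, B2–B8

Every bag has size at most 3, so the width is 3 − 1 = 2 and tw(G) ≤ 2. Conversely, {c, g, h} is a clique of size 3, and the vertices of any clique must share a bag in every tree decomposition; so some bag has ≥ 3 vertices and tw(G) ≥ 2. The upper and lower bounds meet at 2, so that is the treewidth.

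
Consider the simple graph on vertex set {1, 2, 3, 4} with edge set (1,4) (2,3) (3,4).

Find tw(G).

A width-1 tree decomposition is:
Bags: B1 = {3, 4}  B2 = {2, 3}  B3 = {1, 4}
Tree: B1–B2, B1–B3
Every bag has size at most 2, so the width is 2 − 1 = 1 and tw(G) ≤ 1. Since G has at least one edge (e.g. 4–3), it is not an edgeless graph, so tw(G) ≥ 1. Hence tw(G) = 1 exactly.

1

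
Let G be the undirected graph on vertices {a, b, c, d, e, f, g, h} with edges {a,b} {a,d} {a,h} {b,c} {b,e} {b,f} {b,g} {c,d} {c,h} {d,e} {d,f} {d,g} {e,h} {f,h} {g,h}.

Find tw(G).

3

A width-3 tree decomposition is:
Bags: B1 = {a, b, d, h}  B2 = {b, d, f, h}  B3 = {b, c, d, h}  B4 = {b, d, g, h}  B5 = {b, d, e, h}
Tree: B1–B2, B2–B3, B3–B4, B4–B5
The largest bag has 4 vertices, giving width 3; this decomposition certifies tw(G) ≤ 3. For the lower bound: the 4 vertex sets {a,h}, {d,f}, {b}, {c} are disjoint, each induces a connected subgraph, and every pair is joined by at least one edge of G. Contracting each set to a single vertex therefore yields K_{4} as a minor, and since treewidth is minor-monotone, tw(G) ≥ tw(K_{4}) = 3. Combining the bounds, tw(G) = 3.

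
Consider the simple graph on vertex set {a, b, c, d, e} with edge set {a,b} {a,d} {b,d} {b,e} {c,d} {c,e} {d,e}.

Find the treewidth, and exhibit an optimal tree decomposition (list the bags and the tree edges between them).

Treewidth 2.
One optimal decomposition is:
Bags: B1 = {a, b, d}  B2 = {b, d, e}  B3 = {c, d, e}
Tree: B1–B2, B2–B3

Every bag has size at most 3, so the width is 3 − 1 = 2 and tw(G) ≤ 2. On the other hand G contains the 3-clique {c, d, e}. A clique must lie in a single bag of any decomposition, so no decomposition can have width below 2. Combining the bounds, tw(G) = 2.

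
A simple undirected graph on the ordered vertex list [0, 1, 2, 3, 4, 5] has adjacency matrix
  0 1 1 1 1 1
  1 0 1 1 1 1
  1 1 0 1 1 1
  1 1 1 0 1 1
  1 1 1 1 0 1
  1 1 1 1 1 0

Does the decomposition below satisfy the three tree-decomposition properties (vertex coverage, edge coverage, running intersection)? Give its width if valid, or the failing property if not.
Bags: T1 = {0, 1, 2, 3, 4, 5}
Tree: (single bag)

Yes; width 5.

Checking the three conditions: (i) the bags cover all of {0, 1, 2, 3, 4, 5}; (ii) for each edge, some bag contains both endpoints; (iii) the bags containing any fixed vertex form a subtree. All hold, so the decomposition is valid with width 6 − 1 = 5.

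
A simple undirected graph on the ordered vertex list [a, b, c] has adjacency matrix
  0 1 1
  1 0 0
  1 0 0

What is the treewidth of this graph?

A width-1 tree decomposition is:
Bags: B1 = {a, b}  B2 = {a, c}
Tree: B1–B2
Each bag holds 2 vertices, so the decomposition has width 1, which upper-bounds the treewidth. Since G has at least one edge (e.g. b–a), it is not an edgeless graph, so tw(G) ≥ 1. The upper and lower bounds meet at 1, so that is the treewidth.

1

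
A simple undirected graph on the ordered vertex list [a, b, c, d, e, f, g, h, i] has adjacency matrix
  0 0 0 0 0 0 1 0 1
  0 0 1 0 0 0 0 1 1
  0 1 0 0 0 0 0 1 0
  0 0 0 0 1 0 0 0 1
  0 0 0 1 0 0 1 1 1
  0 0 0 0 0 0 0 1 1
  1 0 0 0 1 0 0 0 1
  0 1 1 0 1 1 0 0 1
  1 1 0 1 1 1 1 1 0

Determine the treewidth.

2

A width-2 tree decomposition is:
Bags: B1 = {d, e, i}  B2 = {e, h, i}  B3 = {e, g, i}  B4 = {b, h, i}  B5 = {b, c, h}  B6 = {a, g, i}  B7 = {f, h, i}
Tree: B1–B2, B1–B3, B2–B4, B4–B5, B3–B6, B4–B7
Every bag has size at most 3, so the width is 3 − 1 = 2 and tw(G) ≤ 2. Conversely, {b, c, h} is a clique of size 3, and the vertices of any clique must share a bag in every tree decomposition; so some bag has ≥ 3 vertices and tw(G) ≥ 2. Therefore the treewidth is 2.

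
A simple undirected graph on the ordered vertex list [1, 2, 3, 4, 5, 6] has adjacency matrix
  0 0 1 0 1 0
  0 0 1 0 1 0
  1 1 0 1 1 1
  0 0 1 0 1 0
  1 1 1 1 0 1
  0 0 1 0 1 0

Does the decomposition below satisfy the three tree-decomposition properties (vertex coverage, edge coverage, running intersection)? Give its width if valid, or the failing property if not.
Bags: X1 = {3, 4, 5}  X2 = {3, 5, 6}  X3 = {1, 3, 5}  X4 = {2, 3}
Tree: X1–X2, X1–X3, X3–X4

No — edge (5,2) lies in no bag.

A tree decomposition must satisfy three properties: every vertex lies in some bag; for every edge, both endpoints lie together in some bag; and for every vertex, the bags containing it form a connected subtree. Here edge (5,2) lies in no bag, so the decomposition is invalid.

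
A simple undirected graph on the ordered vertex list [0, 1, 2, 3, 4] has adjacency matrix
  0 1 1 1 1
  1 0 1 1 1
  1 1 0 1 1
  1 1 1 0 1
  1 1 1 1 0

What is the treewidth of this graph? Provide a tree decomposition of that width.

Treewidth 4.
Bags: B1 = {0, 1, 2, 3, 4}
Tree: (single bag)

A single bag containing all 5 vertices is trivially a valid decomposition of width 4. Conversely, {0, 1, 2, 3, 4} is a clique of size 5, and the vertices of any clique must share a bag in every tree decomposition; so some bag has ≥ 5 vertices and tw(G) ≥ 4. Combining the bounds, tw(G) = 4.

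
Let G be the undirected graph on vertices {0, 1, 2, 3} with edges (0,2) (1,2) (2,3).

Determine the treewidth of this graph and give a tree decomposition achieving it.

Treewidth 1.
Bags: B1 = {1, 2}  B2 = {2, 3}  B3 = {0, 2}
Tree: B1–B2, B1–B3

The largest bag has 2 vertices, giving width 1; this decomposition certifies tw(G) ≤ 1. Since G has at least one edge (e.g. 2–1), it is not an edgeless graph, so tw(G) ≥ 1. Therefore the treewidth is 1.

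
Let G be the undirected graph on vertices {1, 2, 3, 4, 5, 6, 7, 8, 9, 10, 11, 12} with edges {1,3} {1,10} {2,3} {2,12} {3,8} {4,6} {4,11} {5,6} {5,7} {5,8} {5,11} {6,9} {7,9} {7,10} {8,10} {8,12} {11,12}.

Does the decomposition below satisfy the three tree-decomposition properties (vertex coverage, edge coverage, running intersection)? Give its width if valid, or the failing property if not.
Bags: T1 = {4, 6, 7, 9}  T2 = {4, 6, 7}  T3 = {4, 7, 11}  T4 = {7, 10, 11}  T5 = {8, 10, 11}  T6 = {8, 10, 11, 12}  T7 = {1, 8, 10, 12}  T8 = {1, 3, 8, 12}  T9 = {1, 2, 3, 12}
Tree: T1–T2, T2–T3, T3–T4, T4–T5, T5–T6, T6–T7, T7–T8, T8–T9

No — vertex 5 appears in no bag.

A tree decomposition must satisfy three properties: every vertex lies in some bag; for every edge, both endpoints lie together in some bag; and for every vertex, the bags containing it form a connected subtree. Here vertex 5 appears in no bag, so the decomposition is invalid.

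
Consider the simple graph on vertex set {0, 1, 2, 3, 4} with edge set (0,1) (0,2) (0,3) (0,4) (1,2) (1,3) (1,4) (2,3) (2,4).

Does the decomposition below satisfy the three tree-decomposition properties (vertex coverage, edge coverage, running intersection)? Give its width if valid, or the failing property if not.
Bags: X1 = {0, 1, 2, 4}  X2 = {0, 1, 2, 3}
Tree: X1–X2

Yes; width 3.

Every vertex of G appears in some bag (union = {0, 1, 2, 3, 4}); every edge is covered by a bag; and for each vertex v the set of bags containing v is connected in the bag tree. The decomposition is therefore valid. The largest bag has 4 vertices, so the width is 3.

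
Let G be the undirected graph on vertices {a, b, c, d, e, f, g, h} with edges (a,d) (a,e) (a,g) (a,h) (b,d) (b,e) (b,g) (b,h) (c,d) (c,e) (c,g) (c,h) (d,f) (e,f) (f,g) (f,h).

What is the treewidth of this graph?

A width-4 tree decomposition is:
Bags: B1 = {a, b, c, e, f}  B2 = {a, b, c, f, h}  B3 = {a, b, c, f, g}  B4 = {a, b, c, d, f}
Tree: B1–B2, B2–B3, B3–B4
Every bag has size at most 5, so the width is 5 − 1 = 4 and tw(G) ≤ 4. For the lower bound: the 5 vertex sets {a,e}, {c,h}, {b,g}, {f}, {d} are disjoint, each induces a connected subgraph, and every pair is joined by at least one edge of G. Contracting each set to a single vertex therefore yields K_{5} as a minor, and since treewidth is minor-monotone, tw(G) ≥ tw(K_{5}) = 4. Therefore the treewidth is 4.

4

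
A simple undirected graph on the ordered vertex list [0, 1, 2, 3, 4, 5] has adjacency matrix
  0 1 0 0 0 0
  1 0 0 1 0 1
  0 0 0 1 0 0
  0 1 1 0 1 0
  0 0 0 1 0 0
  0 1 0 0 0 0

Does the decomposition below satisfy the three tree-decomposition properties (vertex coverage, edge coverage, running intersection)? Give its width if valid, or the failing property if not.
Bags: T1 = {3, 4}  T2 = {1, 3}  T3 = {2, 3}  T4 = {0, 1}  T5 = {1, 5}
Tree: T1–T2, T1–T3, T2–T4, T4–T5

Yes; width 1.

Vertex coverage: the bags together contain {0, 1, 2, 3, 4, 5}, the full vertex set. Edge coverage: each edge of G has both endpoints in at least one bag. Running intersection: for every vertex, the bags containing it form a connected subtree. All three properties hold, so this is a valid tree decomposition of width max|bag| − 1 = 1, and hence tw(G) ≤ 1.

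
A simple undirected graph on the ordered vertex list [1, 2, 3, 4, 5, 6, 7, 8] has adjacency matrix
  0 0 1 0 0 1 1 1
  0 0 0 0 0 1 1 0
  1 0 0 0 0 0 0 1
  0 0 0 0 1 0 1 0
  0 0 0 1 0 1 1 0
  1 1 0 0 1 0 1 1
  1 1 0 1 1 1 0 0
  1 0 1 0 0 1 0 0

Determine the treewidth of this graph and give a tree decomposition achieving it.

Treewidth 2.
One such decomposition:
Bags: B1 = {2, 6, 7}  B2 = {5, 6, 7}  B3 = {4, 5, 7}  B4 = {1, 6, 7}  B5 = {1, 6, 8}  B6 = {1, 3, 8}
Tree: B1–B2, B2–B3, B2–B4, B4–B5, B5–B6

The largest bag has 3 vertices, giving width 2; this decomposition certifies tw(G) ≤ 2. Conversely, {1, 3, 8} is a clique of size 3, and the vertices of any clique must share a bag in every tree decomposition; so some bag has ≥ 3 vertices and tw(G) ≥ 2. The upper and lower bounds meet at 2, so that is the treewidth.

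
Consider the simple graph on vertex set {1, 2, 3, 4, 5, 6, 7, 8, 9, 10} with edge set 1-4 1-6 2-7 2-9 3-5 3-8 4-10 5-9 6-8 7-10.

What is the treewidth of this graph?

2

A width-2 tree decomposition is:
Bags: B1 = {1, 6, 8}  B2 = {1, 3, 8}  B3 = {1, 3, 5}  B4 = {1, 5, 9}  B5 = {1, 2, 9}  B6 = {1, 2, 7}  B7 = {1, 7, 10}  B8 = {1, 4, 10}
Tree: B1–B2, B2–B3, B3–B4, B4–B5, B5–B6, B6–B7, B7–B8
The largest bag has 3 vertices, giving width 2; this decomposition certifies tw(G) ≤ 2. Since 1–6–8–3–5–9–2–7–10–4–1 is a cycle in G, G is not acyclic. Forests are exactly the graphs of treewidth ≤ 1, so tw(G) ≥ 2. Therefore the treewidth is 2.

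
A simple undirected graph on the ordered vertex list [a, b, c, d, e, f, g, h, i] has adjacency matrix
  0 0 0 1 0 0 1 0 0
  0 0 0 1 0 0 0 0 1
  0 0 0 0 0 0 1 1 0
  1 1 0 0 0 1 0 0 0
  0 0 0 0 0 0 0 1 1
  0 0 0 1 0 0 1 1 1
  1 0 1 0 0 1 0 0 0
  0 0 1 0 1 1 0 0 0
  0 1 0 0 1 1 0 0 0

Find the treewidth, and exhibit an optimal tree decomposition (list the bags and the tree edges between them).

Treewidth 3.
One such decomposition:
Bags: B1 = {c, e, g, h}  B2 = {e, f, g, h}  B3 = {e, f, g, i}  B4 = {a, f, g, i}  B5 = {a, d, f, i}  B6 = {a, b, d, i}
Tree: B1–B2, B2–B3, B3–B4, B4–B5, B5–B6

The largest bag has 4 vertices, giving width 3; this decomposition certifies tw(G) ≤ 3. For the lower bound: the 4 vertex sets {c,e,h}, {g}, {f}, {a,b,d,i} are disjoint, each induces a connected subgraph, and every pair is joined by at least one edge of G. Contracting each set to a single vertex therefore yields K_{4} as a minor, and since treewidth is minor-monotone, tw(G) ≥ tw(K_{4}) = 3. Therefore the treewidth is 3.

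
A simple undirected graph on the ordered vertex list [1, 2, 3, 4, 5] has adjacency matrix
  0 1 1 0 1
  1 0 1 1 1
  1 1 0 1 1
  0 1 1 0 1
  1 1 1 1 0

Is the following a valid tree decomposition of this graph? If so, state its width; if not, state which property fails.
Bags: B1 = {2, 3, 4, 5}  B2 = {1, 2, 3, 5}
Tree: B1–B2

Every vertex of G appears in some bag (union = {1, 2, 3, 4, 5}); every edge is covered by a bag; and for each vertex v the set of bags containing v is connected in the bag tree. The decomposition is therefore valid. The largest bag has 4 vertices, so the width is 3.

Yes; width 3.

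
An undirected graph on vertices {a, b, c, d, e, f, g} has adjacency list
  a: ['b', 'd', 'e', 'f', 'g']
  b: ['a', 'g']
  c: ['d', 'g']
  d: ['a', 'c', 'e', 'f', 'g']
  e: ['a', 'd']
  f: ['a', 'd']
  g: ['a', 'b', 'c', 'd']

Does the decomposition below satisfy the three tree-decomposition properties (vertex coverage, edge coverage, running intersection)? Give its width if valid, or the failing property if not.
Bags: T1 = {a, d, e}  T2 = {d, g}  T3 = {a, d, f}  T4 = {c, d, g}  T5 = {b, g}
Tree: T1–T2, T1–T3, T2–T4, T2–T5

A tree decomposition must satisfy three properties: every vertex lies in some bag; for every edge, both endpoints lie together in some bag; and for every vertex, the bags containing it form a connected subtree. Here edge (a,g) lies in no bag, so the decomposition is invalid.

No — edge (a,g) lies in no bag.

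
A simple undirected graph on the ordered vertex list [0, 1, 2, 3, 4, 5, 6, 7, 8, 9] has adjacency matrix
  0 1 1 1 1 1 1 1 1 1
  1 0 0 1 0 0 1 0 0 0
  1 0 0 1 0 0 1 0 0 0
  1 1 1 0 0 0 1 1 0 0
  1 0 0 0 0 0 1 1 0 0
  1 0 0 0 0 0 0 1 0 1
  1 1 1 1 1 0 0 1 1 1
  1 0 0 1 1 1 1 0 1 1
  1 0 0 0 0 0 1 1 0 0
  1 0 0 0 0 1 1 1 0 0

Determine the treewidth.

3

A width-3 tree decomposition is:
Bags: B1 = {0, 3, 6, 7}  B2 = {0, 6, 7, 8}  B3 = {0, 6, 7, 9}  B4 = {0, 5, 7, 9}  B5 = {0, 4, 6, 7}  B6 = {0, 2, 3, 6}  B7 = {0, 1, 3, 6}
Tree: B1–B2, B1–B3, B3–B4, B2–B5, B1–B6, B1–B7
Each bag holds 4 vertices, so the decomposition has width 3, which upper-bounds the treewidth. For the lower bound, the 4 vertices {0, 5, 7, 9} are pairwise adjacent, and any tree decomposition puts a clique entirely inside one bag — forcing width ≥ 3. The upper and lower bounds meet at 3, so that is the treewidth.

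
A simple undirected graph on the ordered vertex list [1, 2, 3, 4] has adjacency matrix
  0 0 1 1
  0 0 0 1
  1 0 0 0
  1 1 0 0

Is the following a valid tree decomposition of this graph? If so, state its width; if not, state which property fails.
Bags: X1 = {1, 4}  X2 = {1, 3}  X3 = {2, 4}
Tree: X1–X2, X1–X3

Vertex coverage: the bags together contain {1, 2, 3, 4}, the full vertex set. Edge coverage: each edge of G has both endpoints in at least one bag. Running intersection: for every vertex, the bags containing it form a connected subtree. All three properties hold, so this is a valid tree decomposition of width max|bag| − 1 = 1, and hence tw(G) ≤ 1.

Yes; width 1.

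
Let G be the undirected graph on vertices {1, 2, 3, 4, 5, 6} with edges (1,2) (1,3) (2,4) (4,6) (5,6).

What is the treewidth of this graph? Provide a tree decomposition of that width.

Each bag holds 2 vertices, so the decomposition has width 1, which upper-bounds the treewidth. Since G has at least one edge (e.g. 3–1), it is not an edgeless graph, so tw(G) ≥ 1. Therefore the treewidth is 1.

Treewidth 1.
One such decomposition:
Bags: B1 = {1, 3}  B2 = {1, 2}  B3 = {2, 4}  B4 = {4, 6}  B5 = {5, 6}
Tree: B1–B2, B2–B3, B3–B4, B4–B5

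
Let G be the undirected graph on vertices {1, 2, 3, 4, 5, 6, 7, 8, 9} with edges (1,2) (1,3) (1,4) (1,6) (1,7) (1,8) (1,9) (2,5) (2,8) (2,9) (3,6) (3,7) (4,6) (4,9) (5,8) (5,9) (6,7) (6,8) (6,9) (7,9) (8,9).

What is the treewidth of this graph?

3

A width-3 tree decomposition is:
Bags: B1 = {1, 6, 8, 9}  B2 = {1, 4, 6, 9}  B3 = {1, 6, 7, 9}  B4 = {1, 2, 8, 9}  B5 = {1, 3, 6, 7}  B6 = {2, 5, 8, 9}
Tree: B1–B2, B1–B3, B1–B4, B3–B5, B4–B6
Each bag holds 4 vertices, so the decomposition has width 3, which upper-bounds the treewidth. On the other hand G contains the 4-clique {1, 2, 8, 9}. A clique must lie in a single bag of any decomposition, so no decomposition can have width below 3. Hence tw(G) = 3 exactly.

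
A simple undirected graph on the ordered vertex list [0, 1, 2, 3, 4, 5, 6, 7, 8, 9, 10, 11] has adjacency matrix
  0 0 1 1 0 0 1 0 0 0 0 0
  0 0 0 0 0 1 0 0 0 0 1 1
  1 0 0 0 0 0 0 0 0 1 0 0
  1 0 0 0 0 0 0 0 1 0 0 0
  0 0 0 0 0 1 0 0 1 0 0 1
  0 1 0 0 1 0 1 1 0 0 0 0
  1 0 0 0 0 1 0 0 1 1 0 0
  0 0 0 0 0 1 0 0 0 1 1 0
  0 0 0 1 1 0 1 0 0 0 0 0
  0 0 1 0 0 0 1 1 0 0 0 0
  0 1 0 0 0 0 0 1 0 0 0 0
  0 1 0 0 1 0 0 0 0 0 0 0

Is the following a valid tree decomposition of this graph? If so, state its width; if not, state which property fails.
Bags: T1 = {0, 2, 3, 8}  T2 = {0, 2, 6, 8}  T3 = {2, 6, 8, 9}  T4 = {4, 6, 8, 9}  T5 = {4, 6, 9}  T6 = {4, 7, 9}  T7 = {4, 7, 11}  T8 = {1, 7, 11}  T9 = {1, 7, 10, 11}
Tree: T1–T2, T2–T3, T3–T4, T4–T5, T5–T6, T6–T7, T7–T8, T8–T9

No — vertex 5 appears in no bag.

A tree decomposition must satisfy three properties: every vertex lies in some bag; for every edge, both endpoints lie together in some bag; and for every vertex, the bags containing it form a connected subtree. Here vertex 5 appears in no bag, so the decomposition is invalid.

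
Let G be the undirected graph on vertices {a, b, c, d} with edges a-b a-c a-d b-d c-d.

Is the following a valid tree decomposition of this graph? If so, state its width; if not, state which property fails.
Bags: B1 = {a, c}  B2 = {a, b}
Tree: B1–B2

No — vertex d appears in no bag.

A tree decomposition must satisfy three properties: every vertex lies in some bag; for every edge, both endpoints lie together in some bag; and for every vertex, the bags containing it form a connected subtree. Here vertex d appears in no bag, so the decomposition is invalid.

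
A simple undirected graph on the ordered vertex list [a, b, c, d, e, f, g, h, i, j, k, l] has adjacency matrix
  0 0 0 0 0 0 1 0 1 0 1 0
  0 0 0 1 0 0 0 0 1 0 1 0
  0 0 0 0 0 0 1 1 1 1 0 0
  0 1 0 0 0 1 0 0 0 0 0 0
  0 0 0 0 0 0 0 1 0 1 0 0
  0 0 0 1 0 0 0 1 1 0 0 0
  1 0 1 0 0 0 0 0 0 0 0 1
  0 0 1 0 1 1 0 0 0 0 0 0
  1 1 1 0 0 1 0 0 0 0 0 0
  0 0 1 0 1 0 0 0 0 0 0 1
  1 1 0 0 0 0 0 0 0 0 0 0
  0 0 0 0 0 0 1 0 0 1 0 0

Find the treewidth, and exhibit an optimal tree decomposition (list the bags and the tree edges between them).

Treewidth 3.
One optimal decomposition is:
Bags: B1 = {a, b, d, k}  B2 = {a, b, d, i}  B3 = {a, d, f, i}  B4 = {a, f, g, i}  B5 = {c, f, g, i}  B6 = {c, f, g, h}  B7 = {c, g, h, l}  B8 = {c, h, j, l}  B9 = {e, h, j, l}
Tree: B1–B2, B2–B3, B3–B4, B4–B5, B5–B6, B6–B7, B7–B8, B8–B9

The largest bag has 4 vertices, giving width 3; this decomposition certifies tw(G) ≤ 3. For the lower bound: the 4 vertex sets {b,d,k}, {a}, {i}, {c,f,g,h} are disjoint, each induces a connected subgraph, and every pair is joined by at least one edge of G. Contracting each set to a single vertex therefore yields K_{4} as a minor, and since treewidth is minor-monotone, tw(G) ≥ tw(K_{4}) = 3. Hence tw(G) = 3 exactly.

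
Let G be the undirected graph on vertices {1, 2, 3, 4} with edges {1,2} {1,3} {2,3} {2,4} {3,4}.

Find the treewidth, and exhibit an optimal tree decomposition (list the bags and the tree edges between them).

Each bag holds 3 vertices, so the decomposition has width 2, which upper-bounds the treewidth. On the other hand G contains the 3-clique {1, 2, 3}. A clique must lie in a single bag of any decomposition, so no decomposition can have width below 2. The upper and lower bounds meet at 2, so that is the treewidth.

Treewidth 2.
One such decomposition:
Bags: B1 = {2, 3, 4}  B2 = {1, 2, 3}
Tree: B1–B2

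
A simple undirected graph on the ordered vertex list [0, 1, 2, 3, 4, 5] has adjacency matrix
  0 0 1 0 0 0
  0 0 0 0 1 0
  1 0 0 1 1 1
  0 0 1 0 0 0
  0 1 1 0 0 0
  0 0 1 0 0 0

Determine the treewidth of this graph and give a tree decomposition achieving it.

Treewidth 1.
Bags: B1 = {0, 2}  B2 = {2, 4}  B3 = {2, 3}  B4 = {1, 4}  B5 = {2, 5}
Tree: B1–B2, B2–B3, B2–B4, B1–B5

The largest bag has 2 vertices, giving width 1; this decomposition certifies tw(G) ≤ 1. Since G has at least one edge (e.g. 2–0), it is not an edgeless graph, so tw(G) ≥ 1. Therefore the treewidth is 1.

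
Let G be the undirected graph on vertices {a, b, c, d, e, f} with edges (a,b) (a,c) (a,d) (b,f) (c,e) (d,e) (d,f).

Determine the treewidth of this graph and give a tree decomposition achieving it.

Treewidth 2.
One optimal decomposition is:
Bags: B1 = {a, c, e}  B2 = {a, d, e}  B3 = {a, b, d}  B4 = {b, d, f}
Tree: B1–B2, B2–B3, B3–B4

Every bag has size at most 3, so the width is 3 − 1 = 2 and tw(G) ≤ 2. Since c–e–d–a–c is a cycle in G, G is not acyclic. Forests are exactly the graphs of treewidth ≤ 1, so tw(G) ≥ 2. The upper and lower bounds meet at 2, so that is the treewidth.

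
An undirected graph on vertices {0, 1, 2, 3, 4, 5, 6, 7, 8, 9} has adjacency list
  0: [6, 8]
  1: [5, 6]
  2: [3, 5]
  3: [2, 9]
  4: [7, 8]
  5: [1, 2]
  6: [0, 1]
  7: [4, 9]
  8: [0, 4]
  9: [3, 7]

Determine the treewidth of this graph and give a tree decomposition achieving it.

Treewidth 2.
One optimal decomposition is:
Bags: B1 = {1, 2, 5}  B2 = {1, 2, 6}  B3 = {0, 2, 6}  B4 = {0, 2, 8}  B5 = {2, 4, 8}  B6 = {2, 4, 7}  B7 = {2, 7, 9}  B8 = {2, 3, 9}
Tree: B1–B2, B2–B3, B3–B4, B4–B5, B5–B6, B6–B7, B7–B8

Each bag holds 3 vertices, so the decomposition has width 2, which upper-bounds the treewidth. For the lower bound, G contains the cycle 2–5–1–6–0–8–4–7–9–3–2, so G is not a forest; only forests have treewidth ≤ 1, hence tw(G) ≥ 2. Therefore the treewidth is 2.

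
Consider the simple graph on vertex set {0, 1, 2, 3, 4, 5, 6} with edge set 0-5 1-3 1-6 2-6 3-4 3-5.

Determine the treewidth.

1

A width-1 tree decomposition is:
Bags: B1 = {1, 3}  B2 = {1, 6}  B3 = {3, 4}  B4 = {3, 5}  B5 = {2, 6}  B6 = {0, 5}
Tree: B1–B2, B1–B3, B1–B4, B2–B5, B4–B6
Each bag holds 2 vertices, so the decomposition has width 1, which upper-bounds the treewidth. G has an edge, so its treewidth is at least 1. Therefore the treewidth is 1.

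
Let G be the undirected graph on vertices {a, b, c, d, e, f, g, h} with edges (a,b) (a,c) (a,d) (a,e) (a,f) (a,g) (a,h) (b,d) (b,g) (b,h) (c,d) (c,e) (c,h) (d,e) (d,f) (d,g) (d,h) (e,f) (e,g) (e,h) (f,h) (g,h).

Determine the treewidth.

A width-4 tree decomposition is:
Bags: B1 = {a, d, e, g, h}  B2 = {a, c, d, e, h}  B3 = {a, b, d, g, h}  B4 = {a, d, e, f, h}
Tree: B1–B2, B1–B3, B2–B4
Every bag has size at most 5, so the width is 5 − 1 = 4 and tw(G) ≤ 4. On the other hand G contains the 5-clique {a, d, e, g, h}. A clique must lie in a single bag of any decomposition, so no decomposition can have width below 4. Hence tw(G) = 4 exactly.

4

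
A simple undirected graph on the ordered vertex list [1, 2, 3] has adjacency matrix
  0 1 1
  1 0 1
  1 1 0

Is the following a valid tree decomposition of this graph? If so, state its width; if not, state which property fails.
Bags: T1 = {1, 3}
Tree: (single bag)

No — vertex 2 appears in no bag.

A tree decomposition must satisfy three properties: every vertex lies in some bag; for every edge, both endpoints lie together in some bag; and for every vertex, the bags containing it form a connected subtree. Here vertex 2 appears in no bag, so the decomposition is invalid.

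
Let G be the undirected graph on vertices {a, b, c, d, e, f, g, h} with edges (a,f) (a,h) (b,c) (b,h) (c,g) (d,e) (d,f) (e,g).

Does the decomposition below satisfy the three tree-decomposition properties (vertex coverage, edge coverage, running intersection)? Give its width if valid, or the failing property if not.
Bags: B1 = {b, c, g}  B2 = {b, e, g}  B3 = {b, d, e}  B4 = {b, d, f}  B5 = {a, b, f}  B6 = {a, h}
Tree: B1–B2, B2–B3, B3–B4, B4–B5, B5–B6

A tree decomposition must satisfy three properties: every vertex lies in some bag; for every edge, both endpoints lie together in some bag; and for every vertex, the bags containing it form a connected subtree. Here edge (b,h) lies in no bag, so the decomposition is invalid.

No — edge (b,h) lies in no bag.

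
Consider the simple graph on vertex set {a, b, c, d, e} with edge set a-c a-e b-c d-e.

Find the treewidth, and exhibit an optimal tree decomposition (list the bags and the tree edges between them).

Treewidth 1.
Bags: B1 = {d, e}  B2 = {a, e}  B3 = {a, c}  B4 = {b, c}
Tree: B1–B2, B2–B3, B3–B4

The largest bag has 2 vertices, giving width 1; this decomposition certifies tw(G) ≤ 1. G has an edge, so its treewidth is at least 1. Hence tw(G) = 1 exactly.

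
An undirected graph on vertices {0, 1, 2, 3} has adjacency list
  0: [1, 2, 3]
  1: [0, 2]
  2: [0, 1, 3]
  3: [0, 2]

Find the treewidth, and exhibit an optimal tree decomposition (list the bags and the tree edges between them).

Treewidth 2.
One such decomposition:
Bags: B1 = {0, 1, 2}  B2 = {0, 2, 3}
Tree: B1–B2

Each bag holds 3 vertices, so the decomposition has width 2, which upper-bounds the treewidth. On the other hand G contains the 3-clique {0, 1, 2}. A clique must lie in a single bag of any decomposition, so no decomposition can have width below 2. Combining the bounds, tw(G) = 2.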